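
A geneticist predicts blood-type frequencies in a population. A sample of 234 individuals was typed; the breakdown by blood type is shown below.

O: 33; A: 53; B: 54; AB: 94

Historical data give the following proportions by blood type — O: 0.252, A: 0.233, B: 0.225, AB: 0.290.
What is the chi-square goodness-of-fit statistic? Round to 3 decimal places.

21.582

Expected counts E_i = n·p_i: 234×0.252 = 58.968, 234×0.233 = 54.522, 234×0.225 = 52.65, 234×0.290 = 67.86.
cat         O        E   (O−E)²/E
O          33   58.968    11.4356
A          53   54.522     0.0425
B          54    52.65     0.0346
AB         94    67.86    10.0693
Sum = 21.582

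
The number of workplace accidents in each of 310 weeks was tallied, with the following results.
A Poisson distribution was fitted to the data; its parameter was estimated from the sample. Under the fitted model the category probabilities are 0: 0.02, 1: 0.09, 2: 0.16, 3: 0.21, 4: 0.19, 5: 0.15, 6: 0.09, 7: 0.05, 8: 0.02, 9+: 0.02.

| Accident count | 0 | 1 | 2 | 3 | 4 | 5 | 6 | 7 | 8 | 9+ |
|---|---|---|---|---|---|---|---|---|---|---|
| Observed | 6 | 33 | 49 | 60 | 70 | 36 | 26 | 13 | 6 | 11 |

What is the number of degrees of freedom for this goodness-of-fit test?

There are k = 10 categories and 1 parameter estimated from the data, so df = 10 − 1 − 1 = 8.

8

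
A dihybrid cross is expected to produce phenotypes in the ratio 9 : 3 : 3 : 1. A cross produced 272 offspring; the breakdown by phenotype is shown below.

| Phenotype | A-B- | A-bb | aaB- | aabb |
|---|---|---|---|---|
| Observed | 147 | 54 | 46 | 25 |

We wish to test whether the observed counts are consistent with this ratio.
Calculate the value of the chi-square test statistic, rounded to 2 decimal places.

4.67

Ratio total = 16. Expected counts: 272×9/16 = 153, 272×3/16 = 51, 272×3/16 = 51, 272×1/16 = 17.
χ² = (147−153)²/153 + (54−51)²/51 + (46−51)²/51 + (25−17)²/17
   = 0.235 + 0.176 + 0.490 + 3.765
Sum = 4.67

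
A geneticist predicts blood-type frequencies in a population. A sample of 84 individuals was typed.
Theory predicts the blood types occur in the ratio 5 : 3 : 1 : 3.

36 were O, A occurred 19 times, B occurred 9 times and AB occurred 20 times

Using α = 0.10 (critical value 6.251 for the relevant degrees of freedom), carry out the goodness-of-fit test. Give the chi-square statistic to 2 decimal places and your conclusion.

0.84; do not reject

Ratio total = 12. Expected counts: 84×5/12 = 35, 84×3/12 = 21, 84×1/12 = 7, 84×3/12 = 21.
cat         O        E   (O−E)²/E
O          36       35      0.029
A          19       21      0.190
B           9        7      0.571
AB         20       21      0.048
Sum = 0.84
df = 3. Since 0.84 < 6.251, we do not reject H₀.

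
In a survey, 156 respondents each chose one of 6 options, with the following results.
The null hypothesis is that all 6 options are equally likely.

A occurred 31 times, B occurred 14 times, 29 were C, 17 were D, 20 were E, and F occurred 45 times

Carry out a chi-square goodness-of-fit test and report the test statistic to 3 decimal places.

25.231

Under H₀ each category has probability 1/6, so each expected count is 156/6 = 26.
A: (31 − 26)²/26 = 25/26 = 0.9615
B: (14 − 26)²/26 = 144/26 = 5.5385
C: (29 − 26)²/26 = 9/26 = 0.3462
D: (17 − 26)²/26 = 81/26 = 3.1154
E: (20 − 26)²/26 = 36/26 = 1.3846
F: (45 − 26)²/26 = 361/26 = 13.8846
Sum = 25.231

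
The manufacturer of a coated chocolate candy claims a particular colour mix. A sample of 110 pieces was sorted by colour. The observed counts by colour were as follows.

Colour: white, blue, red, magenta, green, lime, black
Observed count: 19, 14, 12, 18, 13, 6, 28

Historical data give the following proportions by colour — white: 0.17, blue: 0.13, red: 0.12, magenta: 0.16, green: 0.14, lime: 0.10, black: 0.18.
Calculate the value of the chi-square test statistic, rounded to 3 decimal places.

Expected counts E_i = n·p_i: 110×0.17 = 18.7, 110×0.13 = 14.3, 110×0.12 = 13.2, 110×0.16 = 17.6, 110×0.14 = 15.4, 110×0.10 = 11, 110×0.18 = 19.8.
white: (19 − 18.7)²/18.7 = 0.09/18.7 = 0.0048
blue: (14 − 14.3)²/14.3 = 0.09/14.3 = 0.0063
red: (12 − 13.2)²/13.2 = 1.44/13.2 = 0.1091
magenta: (18 − 17.6)²/17.6 = 0.16/17.6 = 0.0091
green: (13 − 15.4)²/15.4 = 5.76/15.4 = 0.3740
lime: (6 − 11)²/11 = 25/11 = 2.2727
black: (28 − 19.8)²/19.8 = 67.24/19.8 = 3.3960
Sum = 6.172

6.172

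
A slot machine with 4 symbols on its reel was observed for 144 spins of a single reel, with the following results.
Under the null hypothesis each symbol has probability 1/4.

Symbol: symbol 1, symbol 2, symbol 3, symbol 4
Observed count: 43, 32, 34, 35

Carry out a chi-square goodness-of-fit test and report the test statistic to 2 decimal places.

1.94

Expected count for each of the 4 categories: 144/4 = 36.
cat           O        E   (O−E)²/E
symbol 1     43       36      1.361
symbol 2     32       36      0.444
symbol 3     34       36      0.111
symbol 4     35       36      0.028
Sum = 1.94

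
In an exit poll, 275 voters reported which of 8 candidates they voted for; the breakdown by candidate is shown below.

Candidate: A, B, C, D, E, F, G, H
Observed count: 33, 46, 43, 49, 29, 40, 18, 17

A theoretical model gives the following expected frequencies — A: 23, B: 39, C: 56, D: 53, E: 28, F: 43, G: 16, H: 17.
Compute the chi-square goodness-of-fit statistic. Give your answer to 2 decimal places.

χ² = (33−23)²/23 + (46−39)²/39 + (43−56)²/56 + (49−53)²/53 + (29−28)²/28 + (40−43)²/43 + (18−16)²/16 + (17−17)²/17
   = 4.348 + 1.256 + 3.018 + 0.302 + 0.036 + 0.209 + 0.250 + 0.000
Sum = 9.42

9.42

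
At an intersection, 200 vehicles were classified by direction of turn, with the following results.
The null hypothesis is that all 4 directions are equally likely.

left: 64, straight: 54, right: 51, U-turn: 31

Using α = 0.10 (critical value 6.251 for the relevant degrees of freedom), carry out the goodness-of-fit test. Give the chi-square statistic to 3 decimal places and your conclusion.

11.480; reject

Under H₀ each category has probability 1/4, so each expected count is 200/4 = 50.
cat           O        E   (O−E)²/E
left         64       50     3.9200
straight     54       50     0.3200
right        51       50     0.0200
U-turn       31       50     7.2200
Sum = 11.480
df = 3. Since 11.480 > 6.251, we reject H₀.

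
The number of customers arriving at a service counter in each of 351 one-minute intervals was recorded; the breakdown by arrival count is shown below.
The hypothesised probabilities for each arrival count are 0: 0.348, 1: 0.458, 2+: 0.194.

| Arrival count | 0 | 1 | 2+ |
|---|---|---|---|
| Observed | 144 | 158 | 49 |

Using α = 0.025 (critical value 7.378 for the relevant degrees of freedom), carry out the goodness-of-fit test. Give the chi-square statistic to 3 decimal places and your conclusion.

Expected counts E_i = n·p_i: 351×0.348 = 122.148, 351×0.458 = 160.758, 351×0.194 = 68.094.
cat         O        E   (O−E)²/E
0         144  122.148     3.9093
1         158  160.758     0.0473
2+         49   68.094     5.3541
Sum = 9.311
df = 2. Since 9.311 > 7.378, we reject H₀.

9.311; reject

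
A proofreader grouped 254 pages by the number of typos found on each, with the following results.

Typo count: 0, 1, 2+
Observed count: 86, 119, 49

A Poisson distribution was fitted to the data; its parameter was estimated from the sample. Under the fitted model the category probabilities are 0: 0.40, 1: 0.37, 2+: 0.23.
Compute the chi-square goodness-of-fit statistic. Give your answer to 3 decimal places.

10.575

Expected counts E_i = n·p_i: 254×0.40 = 101.6, 254×0.37 = 93.98, 254×0.23 = 58.42.
cat         O        E   (O−E)²/E
0          86    101.6     2.3953
1         119    93.98     6.6610
2+         49    58.42     1.5189
Sum = 10.575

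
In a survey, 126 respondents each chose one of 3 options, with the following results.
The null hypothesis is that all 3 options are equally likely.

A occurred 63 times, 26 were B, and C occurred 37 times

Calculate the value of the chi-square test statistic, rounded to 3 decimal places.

17.190

Under H₀ each category has probability 1/3, so each expected count is 126/3 = 42.
χ² = (63−42)²/42 + (26−42)²/42 + (37−42)²/42
   = 10.5000 + 6.0952 + 0.5952
Sum = 17.190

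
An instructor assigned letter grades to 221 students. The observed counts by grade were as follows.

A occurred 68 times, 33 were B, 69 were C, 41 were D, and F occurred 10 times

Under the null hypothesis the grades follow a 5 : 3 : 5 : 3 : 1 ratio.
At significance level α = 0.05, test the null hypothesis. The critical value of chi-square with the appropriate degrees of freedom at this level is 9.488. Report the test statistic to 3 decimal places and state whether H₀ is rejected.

Ratio total = 17. Expected counts: 221×5/17 = 65, 221×3/17 = 39, 221×5/17 = 65, 221×3/17 = 39, 221×1/17 = 13.
A: (68 − 65)²/65 = 9/65 = 0.1385
B: (33 − 39)²/39 = 36/39 = 0.9231
C: (69 − 65)²/65 = 16/65 = 0.2462
D: (41 − 39)²/39 = 4/39 = 0.1026
F: (10 − 13)²/13 = 9/13 = 0.6923
Sum = 2.103
df = 4. Since 2.103 < 9.488, we do not reject H₀.

2.103; do not reject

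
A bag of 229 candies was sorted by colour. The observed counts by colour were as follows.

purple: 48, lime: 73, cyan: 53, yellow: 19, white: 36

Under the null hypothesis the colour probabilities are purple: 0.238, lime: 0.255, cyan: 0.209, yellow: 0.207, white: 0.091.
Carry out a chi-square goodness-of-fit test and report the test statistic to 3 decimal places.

Expected counts E_i = n·p_i: 229×0.238 = 54.502, 229×0.255 = 58.395, 229×0.209 = 47.861, 229×0.207 = 47.403, 229×0.091 = 20.839.
χ² = (48−54.502)²/54.502 + (73−58.395)²/58.395 + (53−47.861)²/47.861 + (19−47.403)²/47.403 + (36−20.839)²/20.839
   = 0.7757 + 3.6528 + 0.5518 + 17.0186 + 11.0301
Sum = 33.029

33.029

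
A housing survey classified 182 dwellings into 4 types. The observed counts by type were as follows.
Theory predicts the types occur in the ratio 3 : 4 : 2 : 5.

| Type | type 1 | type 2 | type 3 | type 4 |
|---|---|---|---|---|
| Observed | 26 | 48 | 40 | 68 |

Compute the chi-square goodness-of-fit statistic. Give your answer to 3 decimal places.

12.318

Ratio total = 14. Expected counts: 182×3/14 = 39, 182×4/14 = 52, 182×2/14 = 26, 182×5/14 = 65.
cat         O        E   (O−E)²/E
type 1     26       39     4.3333
type 2     48       52     0.3077
type 3     40       26     7.5385
type 4     68       65     0.1385
Sum = 12.318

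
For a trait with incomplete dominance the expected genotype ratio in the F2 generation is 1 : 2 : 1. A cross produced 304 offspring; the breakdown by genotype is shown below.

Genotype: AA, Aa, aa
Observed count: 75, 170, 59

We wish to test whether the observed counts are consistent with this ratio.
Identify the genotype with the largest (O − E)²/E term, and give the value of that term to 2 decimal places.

aa, 3.80

Ratio total = 4. Expected counts: 304×1/4 = 76, 304×2/4 = 152, 304×1/4 = 76.
AA: (75 − 76)²/76 = 1/76 = 0.013
Aa: (170 − 152)²/152 = 324/152 = 2.132
aa: (59 − 76)²/76 = 289/76 = 3.803
The largest term is for aa: 3.80.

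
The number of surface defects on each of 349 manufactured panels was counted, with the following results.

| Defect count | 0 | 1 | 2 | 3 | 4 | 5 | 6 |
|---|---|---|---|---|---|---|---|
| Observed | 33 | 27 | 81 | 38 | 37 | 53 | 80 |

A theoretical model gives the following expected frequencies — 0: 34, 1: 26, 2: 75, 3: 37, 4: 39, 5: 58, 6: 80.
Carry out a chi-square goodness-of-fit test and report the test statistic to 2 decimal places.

0: (33 − 34)²/34 = 1/34 = 0.029
1: (27 − 26)²/26 = 1/26 = 0.038
2: (81 − 75)²/75 = 36/75 = 0.480
3: (38 − 37)²/37 = 1/37 = 0.027
4: (37 − 39)²/39 = 4/39 = 0.103
5: (53 − 58)²/58 = 25/58 = 0.431
6: (80 − 80)²/80 = 0/80 = 0.000
Sum = 1.11

1.11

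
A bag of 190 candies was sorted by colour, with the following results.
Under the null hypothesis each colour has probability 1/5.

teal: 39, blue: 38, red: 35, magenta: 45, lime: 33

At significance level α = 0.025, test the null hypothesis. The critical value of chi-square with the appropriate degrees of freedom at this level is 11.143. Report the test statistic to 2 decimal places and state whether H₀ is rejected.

Expected count for each of the 5 categories: 190/5 = 38.
cat          O        E   (O−E)²/E
teal        39       38      0.026
blue        38       38      0.000
red         35       38      0.237
magenta     45       38      1.289
lime        33       38      0.658
Sum = 2.21
df = 4. Since 2.21 < 11.143, we do not reject H₀.

2.21; do not reject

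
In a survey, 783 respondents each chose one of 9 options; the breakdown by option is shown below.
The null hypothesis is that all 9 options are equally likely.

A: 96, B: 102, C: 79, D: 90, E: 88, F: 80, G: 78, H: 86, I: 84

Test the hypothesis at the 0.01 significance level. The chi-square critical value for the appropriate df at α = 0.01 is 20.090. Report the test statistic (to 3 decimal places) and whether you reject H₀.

Expected count for each of the 9 categories: 783/9 = 87.
χ² = (96−87)²/87 + (102−87)²/87 + (79−87)²/87 + (90−87)²/87 + (88−87)²/87 + (80−87)²/87 + (78−87)²/87 + (86−87)²/87 + (84−87)²/87
   = 0.9310 + 2.5862 + 0.7356 + 0.1034 + 0.0115 + 0.5632 + 0.9310 + 0.0115 + 0.1034
Sum = 5.977
df = 8. Since 5.977 < 20.090, we do not reject H₀.

5.977; do not reject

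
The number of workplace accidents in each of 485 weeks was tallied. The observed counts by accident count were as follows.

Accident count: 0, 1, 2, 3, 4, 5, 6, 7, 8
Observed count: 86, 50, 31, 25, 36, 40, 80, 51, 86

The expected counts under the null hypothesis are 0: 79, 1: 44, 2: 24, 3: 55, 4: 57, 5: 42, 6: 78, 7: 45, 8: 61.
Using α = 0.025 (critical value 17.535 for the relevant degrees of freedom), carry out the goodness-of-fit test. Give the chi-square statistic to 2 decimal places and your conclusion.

χ² = (86−79)²/79 + (50−44)²/44 + (31−24)²/24 + (25−55)²/55 + (36−57)²/57 + (40−42)²/42 + (80−78)²/78 + (51−45)²/45 + (86−61)²/61
   = 0.620 + 0.818 + 2.042 + 16.364 + 7.737 + 0.095 + 0.051 + 0.800 + 10.246
Sum = 38.77
df = 8. Since 38.77 > 17.535, we reject H₀.

38.77; reject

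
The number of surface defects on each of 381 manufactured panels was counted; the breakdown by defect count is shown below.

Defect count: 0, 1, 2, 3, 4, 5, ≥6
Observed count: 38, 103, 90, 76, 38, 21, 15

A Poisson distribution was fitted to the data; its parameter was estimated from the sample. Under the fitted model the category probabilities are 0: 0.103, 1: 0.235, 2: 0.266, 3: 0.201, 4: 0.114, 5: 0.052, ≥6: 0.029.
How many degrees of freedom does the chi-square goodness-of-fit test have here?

5

There are k = 7 categories and 1 parameter estimated from the data, so df = 7 − 1 − 1 = 5.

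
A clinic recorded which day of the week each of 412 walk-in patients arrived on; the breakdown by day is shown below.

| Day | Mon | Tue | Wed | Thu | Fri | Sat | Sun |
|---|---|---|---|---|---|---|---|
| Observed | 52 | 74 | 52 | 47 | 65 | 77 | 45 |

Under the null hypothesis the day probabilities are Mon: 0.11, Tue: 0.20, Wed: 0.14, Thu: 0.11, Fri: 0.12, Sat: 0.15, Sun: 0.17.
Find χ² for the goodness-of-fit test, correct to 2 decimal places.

Expected counts E_i = n·p_i: 412×0.11 = 45.32, 412×0.20 = 82.4, 412×0.14 = 57.68, 412×0.11 = 45.32, 412×0.12 = 49.44, 412×0.15 = 61.8, 412×0.17 = 70.04.
χ² = (52−45.32)²/45.32 + (74−82.4)²/82.4 + (52−57.68)²/57.68 + (47−45.32)²/45.32 + (65−49.44)²/49.44 + (77−61.8)²/61.8 + (45−70.04)²/70.04
   = 0.985 + 0.856 + 0.559 + 0.062 + 4.897 + 3.739 + 8.952
Sum = 20.05

20.05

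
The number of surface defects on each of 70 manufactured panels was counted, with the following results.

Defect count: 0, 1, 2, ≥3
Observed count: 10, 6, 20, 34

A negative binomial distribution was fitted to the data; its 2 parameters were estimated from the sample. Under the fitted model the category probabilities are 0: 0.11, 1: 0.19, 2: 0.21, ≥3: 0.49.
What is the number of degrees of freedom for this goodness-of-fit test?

There are k = 4 categories and 2 parameters estimated from the data, so df = 4 − 1 − 2 = 1.

1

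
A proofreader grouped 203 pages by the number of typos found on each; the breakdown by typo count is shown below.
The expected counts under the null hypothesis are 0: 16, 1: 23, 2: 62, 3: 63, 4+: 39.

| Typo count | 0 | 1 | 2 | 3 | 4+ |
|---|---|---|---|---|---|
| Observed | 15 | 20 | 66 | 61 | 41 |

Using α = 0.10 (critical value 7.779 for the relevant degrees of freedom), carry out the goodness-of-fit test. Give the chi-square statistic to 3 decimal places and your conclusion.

cat         O        E   (O−E)²/E
0          15       16     0.0625
1          20       23     0.3913
2          66       62     0.2581
3          61       63     0.0635
4+         41       39     0.1026
Sum = 0.878
df = 4. Since 0.878 < 7.779, we do not reject H₀.

0.878; do not reject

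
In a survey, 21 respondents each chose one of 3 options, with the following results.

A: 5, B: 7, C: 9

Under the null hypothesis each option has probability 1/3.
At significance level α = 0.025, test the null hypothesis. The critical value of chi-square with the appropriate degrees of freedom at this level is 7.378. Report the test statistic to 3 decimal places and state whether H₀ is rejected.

Under H₀ each category has probability 1/3, so each expected count is 21/3 = 7.
cat         O        E   (O−E)²/E
A           5        7     0.5714
B           7        7     0.0000
C           9        7     0.5714
Sum = 1.143
df = 2. Since 1.143 < 7.378, we do not reject H₀.

1.143; do not reject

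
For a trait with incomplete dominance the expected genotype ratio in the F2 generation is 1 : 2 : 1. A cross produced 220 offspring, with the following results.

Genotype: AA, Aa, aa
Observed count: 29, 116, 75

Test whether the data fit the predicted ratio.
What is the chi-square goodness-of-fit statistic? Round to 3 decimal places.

19.891

Ratio total = 4. Expected counts: 220×1/4 = 55, 220×2/4 = 110, 220×1/4 = 55.
χ² = (29−55)²/55 + (116−110)²/110 + (75−55)²/55
   = 12.2909 + 0.3273 + 7.2727
Sum = 19.891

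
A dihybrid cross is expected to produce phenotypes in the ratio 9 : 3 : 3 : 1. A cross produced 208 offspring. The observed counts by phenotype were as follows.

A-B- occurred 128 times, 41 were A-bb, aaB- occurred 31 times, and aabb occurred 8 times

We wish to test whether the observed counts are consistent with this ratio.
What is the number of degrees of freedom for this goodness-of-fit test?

There are k = 4 categories and no parameters were estimated from the data, so df = 4 − 1 = 3.

3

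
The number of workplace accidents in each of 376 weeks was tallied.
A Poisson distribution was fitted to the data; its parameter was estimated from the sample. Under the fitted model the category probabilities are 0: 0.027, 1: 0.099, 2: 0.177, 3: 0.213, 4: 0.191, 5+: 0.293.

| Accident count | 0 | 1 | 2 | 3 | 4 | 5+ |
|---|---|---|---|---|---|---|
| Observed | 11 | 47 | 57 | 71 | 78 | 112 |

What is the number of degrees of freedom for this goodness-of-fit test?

There are k = 6 categories and 1 parameter estimated from the data, so df = 6 − 1 − 1 = 4.

4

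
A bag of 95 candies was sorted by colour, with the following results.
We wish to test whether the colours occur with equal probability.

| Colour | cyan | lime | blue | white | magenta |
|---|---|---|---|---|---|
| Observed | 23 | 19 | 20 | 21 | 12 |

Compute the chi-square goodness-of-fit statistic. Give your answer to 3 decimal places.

Under H₀ each category has probability 1/5, so each expected count is 95/5 = 19.
cat          O        E   (O−E)²/E
cyan        23       19     0.8421
lime        19       19     0.0000
blue        20       19     0.0526
white       21       19     0.2105
magenta     12       19     2.5789
Sum = 3.684

3.684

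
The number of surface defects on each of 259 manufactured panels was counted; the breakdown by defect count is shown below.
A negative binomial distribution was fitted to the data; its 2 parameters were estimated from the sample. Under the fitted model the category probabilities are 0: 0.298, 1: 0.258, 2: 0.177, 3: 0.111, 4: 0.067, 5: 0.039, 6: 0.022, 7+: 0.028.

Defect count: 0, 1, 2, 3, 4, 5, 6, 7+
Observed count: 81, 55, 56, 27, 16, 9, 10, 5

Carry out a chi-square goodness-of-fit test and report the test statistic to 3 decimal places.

8.810

Expected counts E_i = n·p_i: 259×0.298 = 77.182, 259×0.258 = 66.822, 259×0.177 = 45.843, 259×0.111 = 28.749, 259×0.067 = 17.353, 259×0.039 = 10.101, 259×0.022 = 5.698, 259×0.028 = 7.252.
cat         O        E   (O−E)²/E
0          81   77.182     0.1889
1          55   66.822     2.0915
2          56   45.843     2.2504
3          27   28.749     0.1064
4          16   17.353     0.1055
5           9   10.101     0.1200
6          10    5.698     3.2480
7+          5    7.252     0.6993
Sum = 8.810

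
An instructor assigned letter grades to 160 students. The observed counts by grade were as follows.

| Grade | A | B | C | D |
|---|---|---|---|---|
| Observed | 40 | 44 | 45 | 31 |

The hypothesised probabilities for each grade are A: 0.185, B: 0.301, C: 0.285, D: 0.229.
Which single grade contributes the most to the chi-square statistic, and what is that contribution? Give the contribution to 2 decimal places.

Expected counts E_i = n·p_i: 160×0.185 = 29.6, 160×0.301 = 48.16, 160×0.285 = 45.6, 160×0.229 = 36.64.
χ² = (40−29.6)²/29.6 + (44−48.16)²/48.16 + (45−45.6)²/45.6 + (31−36.64)²/36.64
   = 3.654 + 0.359 + 0.008 + 0.868
The largest term is for A: 3.65.

A, 3.65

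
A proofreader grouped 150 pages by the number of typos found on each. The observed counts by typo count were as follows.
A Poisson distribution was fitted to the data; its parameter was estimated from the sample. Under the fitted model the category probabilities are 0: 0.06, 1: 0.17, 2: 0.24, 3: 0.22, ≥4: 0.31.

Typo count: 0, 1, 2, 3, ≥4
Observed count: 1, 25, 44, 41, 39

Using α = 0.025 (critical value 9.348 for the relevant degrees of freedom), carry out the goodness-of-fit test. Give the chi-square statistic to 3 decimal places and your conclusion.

Expected counts E_i = n·p_i: 150×0.06 = 9, 150×0.17 = 25.5, 150×0.24 = 36, 150×0.22 = 33, 150×0.31 = 46.5.
χ² = (1−9)²/9 + (25−25.5)²/25.5 + (44−36)²/36 + (41−33)²/33 + (39−46.5)²/46.5
   = 7.1111 + 0.0098 + 1.7778 + 1.9394 + 1.2097
Sum = 12.048
df = 3. Since 12.048 > 9.348, we reject H₀.

12.048; reject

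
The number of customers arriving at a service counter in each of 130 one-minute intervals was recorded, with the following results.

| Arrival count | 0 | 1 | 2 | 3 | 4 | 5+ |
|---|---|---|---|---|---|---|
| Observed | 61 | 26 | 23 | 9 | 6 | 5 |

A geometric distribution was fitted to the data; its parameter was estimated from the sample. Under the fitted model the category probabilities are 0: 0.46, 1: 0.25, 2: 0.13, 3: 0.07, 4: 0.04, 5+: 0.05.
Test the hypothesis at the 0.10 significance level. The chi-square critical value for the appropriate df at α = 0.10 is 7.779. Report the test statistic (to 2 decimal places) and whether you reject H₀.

Expected counts E_i = n·p_i: 130×0.46 = 59.8, 130×0.25 = 32.5, 130×0.13 = 16.9, 130×0.07 = 9.1, 130×0.04 = 5.2, 130×0.05 = 6.5.
χ² = (61−59.8)²/59.8 + (26−32.5)²/32.5 + (23−16.9)²/16.9 + (9−9.1)²/9.1 + (6−5.2)²/5.2 + (5−6.5)²/6.5
   = 0.024 + 1.300 + 2.202 + 0.001 + 0.123 + 0.346
Sum = 4.00
df = 4. Since 4.00 < 7.779, we do not reject H₀.

4.00; do not reject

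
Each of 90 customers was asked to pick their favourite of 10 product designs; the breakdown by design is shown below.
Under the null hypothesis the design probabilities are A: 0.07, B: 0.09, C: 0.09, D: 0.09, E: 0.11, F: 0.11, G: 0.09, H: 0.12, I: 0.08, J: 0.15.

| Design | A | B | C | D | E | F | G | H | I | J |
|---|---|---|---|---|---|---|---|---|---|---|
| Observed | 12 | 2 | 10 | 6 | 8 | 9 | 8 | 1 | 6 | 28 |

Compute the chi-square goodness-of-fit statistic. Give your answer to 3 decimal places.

Expected counts E_i = n·p_i: 90×0.07 = 6.3, 90×0.09 = 8.1, 90×0.09 = 8.1, 90×0.09 = 8.1, 90×0.11 = 9.9, 90×0.11 = 9.9, 90×0.09 = 8.1, 90×0.12 = 10.8, 90×0.08 = 7.2, 90×0.15 = 13.5.
χ² = (12−6.3)²/6.3 + (2−8.1)²/8.1 + (10−8.1)²/8.1 + (6−8.1)²/8.1 + (8−9.9)²/9.9 + (9−9.9)²/9.9 + (8−8.1)²/8.1 + (1−10.8)²/10.8 + (6−7.2)²/7.2 + (28−13.5)²/13.5
   = 5.1571 + 4.5938 + 0.4457 + 0.5444 + 0.3646 + 0.0818 + 0.0012 + 8.8926 + 0.2000 + 15.5741
Sum = 35.855

35.855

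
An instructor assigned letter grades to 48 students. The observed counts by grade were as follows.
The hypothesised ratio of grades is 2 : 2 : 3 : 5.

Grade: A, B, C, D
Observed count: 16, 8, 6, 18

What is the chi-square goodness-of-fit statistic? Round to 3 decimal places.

11.200

Ratio total = 12. Expected counts: 48×2/12 = 8, 48×2/12 = 8, 48×3/12 = 12, 48×5/12 = 20.
χ² = (16−8)²/8 + (8−8)²/8 + (6−12)²/12 + (18−20)²/20
   = 8.0000 + 0.0000 + 3.0000 + 0.2000
Sum = 11.200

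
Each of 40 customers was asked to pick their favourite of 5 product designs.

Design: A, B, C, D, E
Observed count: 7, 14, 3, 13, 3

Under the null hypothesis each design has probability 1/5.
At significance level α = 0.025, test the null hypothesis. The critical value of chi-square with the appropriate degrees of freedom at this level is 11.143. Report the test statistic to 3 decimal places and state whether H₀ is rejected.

Under H₀ each category has probability 1/5, so each expected count is 40/5 = 8.
cat         O        E   (O−E)²/E
A           7        8     0.1250
B          14        8     4.5000
C           3        8     3.1250
D          13        8     3.1250
E           3        8     3.1250
Sum = 14.000
df = 4. Since 14.000 > 11.143, we reject H₀.

14.000; reject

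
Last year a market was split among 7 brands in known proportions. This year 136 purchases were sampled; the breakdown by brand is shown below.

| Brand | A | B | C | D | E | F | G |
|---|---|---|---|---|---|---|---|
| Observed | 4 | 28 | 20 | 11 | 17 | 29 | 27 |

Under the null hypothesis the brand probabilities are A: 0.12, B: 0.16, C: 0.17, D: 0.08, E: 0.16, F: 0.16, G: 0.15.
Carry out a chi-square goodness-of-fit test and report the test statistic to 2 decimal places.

Expected counts E_i = n·p_i: 136×0.12 = 16.32, 136×0.16 = 21.76, 136×0.17 = 23.12, 136×0.08 = 10.88, 136×0.16 = 21.76, 136×0.16 = 21.76, 136×0.15 = 20.4.
χ² = (4−16.32)²/16.32 + (28−21.76)²/21.76 + (20−23.12)²/23.12 + (11−10.88)²/10.88 + (17−21.76)²/21.76 + (29−21.76)²/21.76 + (27−20.4)²/20.4
   = 9.300 + 1.789 + 0.421 + 0.001 + 1.041 + 2.409 + 2.135
Sum = 17.10

17.10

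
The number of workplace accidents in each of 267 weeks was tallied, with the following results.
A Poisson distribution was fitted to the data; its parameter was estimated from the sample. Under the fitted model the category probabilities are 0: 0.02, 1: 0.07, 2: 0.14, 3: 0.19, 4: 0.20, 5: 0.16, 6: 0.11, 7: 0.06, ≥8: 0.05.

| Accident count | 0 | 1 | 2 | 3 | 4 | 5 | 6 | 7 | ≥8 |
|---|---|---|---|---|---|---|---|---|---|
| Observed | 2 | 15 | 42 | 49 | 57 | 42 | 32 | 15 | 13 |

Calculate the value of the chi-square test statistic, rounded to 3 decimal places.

Expected counts E_i = n·p_i: 267×0.02 = 5.34, 267×0.07 = 18.69, 267×0.14 = 37.38, 267×0.19 = 50.73, 267×0.20 = 53.4, 267×0.16 = 42.72, 267×0.11 = 29.37, 267×0.06 = 16.02, 267×0.05 = 13.35.
cat         O        E   (O−E)²/E
0           2     5.34     2.0891
1          15    18.69     0.7285
2          42    37.38     0.5710
3          49    50.73     0.0590
4          57     53.4     0.2427
5          42    42.72     0.0121
6          32    29.37     0.2355
7          15    16.02     0.0649
≥8         13    13.35     0.0092
Sum = 4.012

4.012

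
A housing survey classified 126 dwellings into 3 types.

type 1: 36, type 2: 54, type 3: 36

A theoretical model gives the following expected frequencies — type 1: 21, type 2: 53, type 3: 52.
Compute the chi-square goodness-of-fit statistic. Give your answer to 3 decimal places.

15.656

cat         O        E   (O−E)²/E
type 1     36       21    10.7143
type 2     54       53     0.0189
type 3     36       52     4.9231
Sum = 15.656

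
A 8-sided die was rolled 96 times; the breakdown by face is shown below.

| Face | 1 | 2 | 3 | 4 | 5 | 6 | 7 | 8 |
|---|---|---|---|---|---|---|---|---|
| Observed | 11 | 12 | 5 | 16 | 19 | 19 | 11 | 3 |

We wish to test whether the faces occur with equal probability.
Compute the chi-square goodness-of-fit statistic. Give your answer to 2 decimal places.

20.50

Under H₀ each category has probability 1/8, so each expected count is 96/8 = 12.
1: (11 − 12)²/12 = 1/12 = 0.083
2: (12 − 12)²/12 = 0/12 = 0.000
3: (5 − 12)²/12 = 49/12 = 4.083
4: (16 − 12)²/12 = 16/12 = 1.333
5: (19 − 12)²/12 = 49/12 = 4.083
6: (19 − 12)²/12 = 49/12 = 4.083
7: (11 − 12)²/12 = 1/12 = 0.083
8: (3 − 12)²/12 = 81/12 = 6.750
Sum = 20.50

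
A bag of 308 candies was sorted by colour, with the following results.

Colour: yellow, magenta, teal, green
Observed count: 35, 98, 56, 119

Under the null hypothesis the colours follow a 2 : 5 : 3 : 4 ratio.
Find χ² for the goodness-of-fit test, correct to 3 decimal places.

Ratio total = 14. Expected counts: 308×2/14 = 44, 308×5/14 = 110, 308×3/14 = 66, 308×4/14 = 88.
yellow: (35 − 44)²/44 = 81/44 = 1.8409
magenta: (98 − 110)²/110 = 144/110 = 1.3091
teal: (56 − 66)²/66 = 100/66 = 1.5152
green: (119 − 88)²/88 = 961/88 = 10.9205
Sum = 15.586

15.586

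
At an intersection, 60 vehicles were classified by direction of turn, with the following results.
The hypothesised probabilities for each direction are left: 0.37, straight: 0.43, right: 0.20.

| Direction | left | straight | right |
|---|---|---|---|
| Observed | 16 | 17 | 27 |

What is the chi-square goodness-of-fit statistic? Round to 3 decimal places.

Expected counts E_i = n·p_i: 60×0.37 = 22.2, 60×0.43 = 25.8, 60×0.20 = 12.
cat           O        E   (O−E)²/E
left         16     22.2     1.7315
straight     17     25.8     3.0016
right        27       12    18.7500
Sum = 23.483

23.483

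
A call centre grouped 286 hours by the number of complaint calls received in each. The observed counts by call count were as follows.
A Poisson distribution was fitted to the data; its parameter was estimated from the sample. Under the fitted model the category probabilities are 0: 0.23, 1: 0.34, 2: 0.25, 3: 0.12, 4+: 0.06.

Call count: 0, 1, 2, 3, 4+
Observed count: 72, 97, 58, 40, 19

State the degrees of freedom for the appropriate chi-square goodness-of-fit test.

There are k = 5 categories and 1 parameter estimated from the data, so df = 5 − 1 − 1 = 3.

3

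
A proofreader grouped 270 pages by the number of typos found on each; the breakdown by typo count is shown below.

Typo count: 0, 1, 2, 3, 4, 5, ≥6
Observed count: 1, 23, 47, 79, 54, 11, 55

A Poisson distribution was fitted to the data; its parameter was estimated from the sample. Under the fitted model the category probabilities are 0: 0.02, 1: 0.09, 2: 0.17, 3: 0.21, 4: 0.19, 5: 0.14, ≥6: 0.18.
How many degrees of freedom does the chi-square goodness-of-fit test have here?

There are k = 7 categories and 1 parameter estimated from the data, so df = 7 − 1 − 1 = 5.

5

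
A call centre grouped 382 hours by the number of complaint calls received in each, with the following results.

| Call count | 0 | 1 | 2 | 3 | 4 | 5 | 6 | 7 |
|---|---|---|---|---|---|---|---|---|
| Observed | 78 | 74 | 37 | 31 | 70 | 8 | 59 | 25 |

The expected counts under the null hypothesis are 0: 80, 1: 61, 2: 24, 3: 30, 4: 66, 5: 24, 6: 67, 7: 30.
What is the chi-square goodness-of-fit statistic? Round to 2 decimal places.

0: (78 − 80)²/80 = 4/80 = 0.050
1: (74 − 61)²/61 = 169/61 = 2.770
2: (37 − 24)²/24 = 169/24 = 7.042
3: (31 − 30)²/30 = 1/30 = 0.033
4: (70 − 66)²/66 = 16/66 = 0.242
5: (8 − 24)²/24 = 256/24 = 10.667
6: (59 − 67)²/67 = 64/67 = 0.955
7: (25 − 30)²/30 = 25/30 = 0.833
Sum = 22.59

22.59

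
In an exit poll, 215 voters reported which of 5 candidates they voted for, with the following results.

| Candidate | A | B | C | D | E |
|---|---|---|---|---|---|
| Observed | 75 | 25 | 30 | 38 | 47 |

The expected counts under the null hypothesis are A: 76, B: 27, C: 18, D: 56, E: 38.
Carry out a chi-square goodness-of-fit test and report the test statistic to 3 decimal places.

16.079

χ² = (75−76)²/76 + (25−27)²/27 + (30−18)²/18 + (38−56)²/56 + (47−38)²/38
   = 0.0132 + 0.1481 + 8.0000 + 5.7857 + 2.1316
Sum = 16.079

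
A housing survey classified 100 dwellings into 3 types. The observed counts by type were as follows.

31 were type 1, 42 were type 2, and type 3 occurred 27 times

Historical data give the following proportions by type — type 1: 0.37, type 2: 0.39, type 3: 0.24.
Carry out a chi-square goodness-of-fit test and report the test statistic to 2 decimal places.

Expected counts E_i = n·p_i: 100×0.37 = 37, 100×0.39 = 39, 100×0.24 = 24.
cat         O        E   (O−E)²/E
type 1     31       37      0.973
type 2     42       39      0.231
type 3     27       24      0.375
Sum = 1.58

1.58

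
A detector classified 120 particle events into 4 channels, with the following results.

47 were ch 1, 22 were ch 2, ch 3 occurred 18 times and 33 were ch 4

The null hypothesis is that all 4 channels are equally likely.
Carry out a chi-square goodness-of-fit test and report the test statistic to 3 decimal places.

Under H₀ each category has probability 1/4, so each expected count is 120/4 = 30.
ch 1: (47 − 30)²/30 = 289/30 = 9.6333
ch 2: (22 − 30)²/30 = 64/30 = 2.1333
ch 3: (18 − 30)²/30 = 144/30 = 4.8000
ch 4: (33 − 30)²/30 = 9/30 = 0.3000
Sum = 16.867

16.867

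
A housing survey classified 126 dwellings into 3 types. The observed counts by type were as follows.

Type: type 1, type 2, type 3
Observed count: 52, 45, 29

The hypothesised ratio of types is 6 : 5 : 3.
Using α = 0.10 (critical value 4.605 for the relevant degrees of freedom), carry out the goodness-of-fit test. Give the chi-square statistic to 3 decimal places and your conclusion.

0.222; do not reject

Ratio total = 14. Expected counts: 126×6/14 = 54, 126×5/14 = 45, 126×3/14 = 27.
cat         O        E   (O−E)²/E
type 1     52       54     0.0741
type 2     45       45     0.0000
type 3     29       27     0.1481
Sum = 0.222
df = 2. Since 0.222 < 4.605, we do not reject H₀.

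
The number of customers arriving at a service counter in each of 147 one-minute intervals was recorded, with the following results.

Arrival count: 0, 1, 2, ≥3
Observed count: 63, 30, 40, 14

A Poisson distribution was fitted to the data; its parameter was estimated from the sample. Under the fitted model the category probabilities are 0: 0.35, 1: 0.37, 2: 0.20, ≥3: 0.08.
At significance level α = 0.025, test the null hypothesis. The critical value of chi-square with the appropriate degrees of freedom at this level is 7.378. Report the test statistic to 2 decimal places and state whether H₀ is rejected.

Expected counts E_i = n·p_i: 147×0.35 = 51.45, 147×0.37 = 54.39, 147×0.20 = 29.4, 147×0.08 = 11.76.
χ² = (63−51.45)²/51.45 + (30−54.39)²/54.39 + (40−29.4)²/29.4 + (14−11.76)²/11.76
   = 2.593 + 10.937 + 3.822 + 0.427
Sum = 17.78
df = 2. Since 17.78 > 7.378, we reject H₀.

17.78; reject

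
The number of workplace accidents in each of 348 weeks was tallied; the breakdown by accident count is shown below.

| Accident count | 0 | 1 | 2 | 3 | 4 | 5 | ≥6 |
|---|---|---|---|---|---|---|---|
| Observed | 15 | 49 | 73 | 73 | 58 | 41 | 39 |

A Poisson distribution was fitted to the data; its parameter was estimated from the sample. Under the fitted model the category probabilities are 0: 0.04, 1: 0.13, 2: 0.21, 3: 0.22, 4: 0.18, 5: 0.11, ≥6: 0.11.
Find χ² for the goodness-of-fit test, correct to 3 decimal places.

1.112

Expected counts E_i = n·p_i: 348×0.04 = 13.92, 348×0.13 = 45.24, 348×0.21 = 73.08, 348×0.22 = 76.56, 348×0.18 = 62.64, 348×0.11 = 38.28, 348×0.11 = 38.28.
cat         O        E   (O−E)²/E
0          15    13.92     0.0838
1          49    45.24     0.3125
2          73    73.08     0.0001
3          73    76.56     0.1655
4          58    62.64     0.3437
5          41    38.28     0.1933
≥6         39    38.28     0.0135
Sum = 1.112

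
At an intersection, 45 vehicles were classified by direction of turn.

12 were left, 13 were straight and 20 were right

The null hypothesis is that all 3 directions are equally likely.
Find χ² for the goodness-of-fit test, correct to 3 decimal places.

2.533

Expected count for each of the 3 categories: 45/3 = 15.
left: (12 − 15)²/15 = 9/15 = 0.6000
straight: (13 − 15)²/15 = 4/15 = 0.2667
right: (20 − 15)²/15 = 25/15 = 1.6667
Sum = 2.533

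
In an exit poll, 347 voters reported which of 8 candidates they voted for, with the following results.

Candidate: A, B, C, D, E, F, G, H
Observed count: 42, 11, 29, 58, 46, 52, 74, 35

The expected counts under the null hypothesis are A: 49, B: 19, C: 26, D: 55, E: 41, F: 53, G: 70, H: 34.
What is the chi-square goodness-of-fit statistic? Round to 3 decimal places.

A: (42 − 49)²/49 = 49/49 = 1.0000
B: (11 − 19)²/19 = 64/19 = 3.3684
C: (29 − 26)²/26 = 9/26 = 0.3462
D: (58 − 55)²/55 = 9/55 = 0.1636
E: (46 − 41)²/41 = 25/41 = 0.6098
F: (52 − 53)²/53 = 1/53 = 0.0189
G: (74 − 70)²/70 = 16/70 = 0.2286
H: (35 − 34)²/34 = 1/34 = 0.0294
Sum = 5.765

5.765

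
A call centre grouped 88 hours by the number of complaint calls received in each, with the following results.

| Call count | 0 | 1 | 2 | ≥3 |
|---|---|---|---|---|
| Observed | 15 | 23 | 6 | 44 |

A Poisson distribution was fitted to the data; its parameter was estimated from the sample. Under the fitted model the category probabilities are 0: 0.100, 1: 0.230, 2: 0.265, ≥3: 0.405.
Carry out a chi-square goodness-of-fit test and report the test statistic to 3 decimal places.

Expected counts E_i = n·p_i: 88×0.100 = 8.8, 88×0.230 = 20.24, 88×0.265 = 23.32, 88×0.405 = 35.64.
χ² = (15−8.8)²/8.8 + (23−20.24)²/20.24 + (6−23.32)²/23.32 + (44−35.64)²/35.64
   = 4.3682 + 0.3764 + 12.8637 + 1.9610
Sum = 19.569

19.569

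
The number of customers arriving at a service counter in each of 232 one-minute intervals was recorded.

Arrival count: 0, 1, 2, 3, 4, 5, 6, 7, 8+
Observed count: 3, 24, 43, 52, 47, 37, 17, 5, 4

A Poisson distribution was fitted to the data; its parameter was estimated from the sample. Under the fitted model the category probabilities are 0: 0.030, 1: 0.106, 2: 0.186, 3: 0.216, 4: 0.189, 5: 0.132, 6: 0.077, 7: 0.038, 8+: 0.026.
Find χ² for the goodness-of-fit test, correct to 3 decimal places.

6.271

Expected counts E_i = n·p_i: 232×0.030 = 6.96, 232×0.106 = 24.592, 232×0.186 = 43.152, 232×0.216 = 50.112, 232×0.189 = 43.848, 232×0.132 = 30.624, 232×0.077 = 17.864, 232×0.038 = 8.816, 232×0.026 = 6.032.
0: (3 − 6.96)²/6.96 = 15.6816/6.96 = 2.2531
1: (24 − 24.592)²/24.592 = 0.350464/24.592 = 0.0143
2: (43 − 43.152)²/43.152 = 0.023104/43.152 = 0.0005
3: (52 − 50.112)²/50.112 = 3.564544/50.112 = 0.0711
4: (47 − 43.848)²/43.848 = 9.935104/43.848 = 0.2266
5: (37 − 30.624)²/30.624 = 40.653376/30.624 = 1.3275
6: (17 − 17.864)²/17.864 = 0.746496/17.864 = 0.0418
7: (5 − 8.816)²/8.816 = 14.561856/8.816 = 1.6518
8+: (4 − 6.032)²/6.032 = 4.129024/6.032 = 0.6845
Sum = 6.271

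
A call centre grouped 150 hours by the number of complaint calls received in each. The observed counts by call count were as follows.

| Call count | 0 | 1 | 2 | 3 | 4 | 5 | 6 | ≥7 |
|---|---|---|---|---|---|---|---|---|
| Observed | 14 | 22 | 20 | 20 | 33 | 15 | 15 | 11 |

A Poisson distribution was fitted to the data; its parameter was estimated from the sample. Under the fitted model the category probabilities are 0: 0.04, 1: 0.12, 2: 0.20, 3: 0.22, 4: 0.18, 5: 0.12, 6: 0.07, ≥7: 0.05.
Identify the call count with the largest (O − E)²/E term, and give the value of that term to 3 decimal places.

Expected counts E_i = n·p_i: 150×0.04 = 6, 150×0.12 = 18, 150×0.20 = 30, 150×0.22 = 33, 150×0.18 = 27, 150×0.12 = 18, 150×0.07 = 10.5, 150×0.05 = 7.5.
0: (14 − 6)²/6 = 64/6 = 10.6667
1: (22 − 18)²/18 = 16/18 = 0.8889
2: (20 − 30)²/30 = 100/30 = 3.3333
3: (20 − 33)²/33 = 169/33 = 5.1212
4: (33 − 27)²/27 = 36/27 = 1.3333
5: (15 − 18)²/18 = 9/18 = 0.5000
6: (15 − 10.5)²/10.5 = 20.25/10.5 = 1.9286
≥7: (11 − 7.5)²/7.5 = 12.25/7.5 = 1.6333
The largest term is for 0: 10.667.

0, 10.667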